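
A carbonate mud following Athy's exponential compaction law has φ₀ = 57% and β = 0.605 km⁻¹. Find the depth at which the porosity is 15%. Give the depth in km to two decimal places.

Invert Athy's law: Z = ln(φ₀/φ) / β
Z = ln(0.57/0.15) / 0.605 = ln(3.8) / 0.605 = 1.3350 / 0.605 = 2.207 km

2.21 km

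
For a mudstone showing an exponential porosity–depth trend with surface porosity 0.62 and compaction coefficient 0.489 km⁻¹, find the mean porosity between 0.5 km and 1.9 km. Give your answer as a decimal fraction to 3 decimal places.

0.352

⟨n⟩ = (1/(z₂−z₁)) ∫ n₀ e^(−cz) dz = n₀·(e^(−c·z₁) − e^(−c·z₂)) / (c·(z₂−z₁))
e^(−0.489×0.5) = 0.7831; e^(−0.489×1.9) = 0.3949
⟨n⟩ = 0.62 × (0.7831 − 0.3949) / (0.489 × 1.4) = 0.62 × 0.5670 = 0.3516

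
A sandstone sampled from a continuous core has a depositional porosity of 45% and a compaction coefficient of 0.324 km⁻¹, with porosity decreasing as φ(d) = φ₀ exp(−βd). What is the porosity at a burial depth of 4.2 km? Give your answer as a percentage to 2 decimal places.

11.54%

φ = φ₀·exp(−β·d) = 0.45 × exp(−0.324 × 4.2) = 0.45 × exp(−1.361)
  = 0.45 × 0.2565 = 0.1154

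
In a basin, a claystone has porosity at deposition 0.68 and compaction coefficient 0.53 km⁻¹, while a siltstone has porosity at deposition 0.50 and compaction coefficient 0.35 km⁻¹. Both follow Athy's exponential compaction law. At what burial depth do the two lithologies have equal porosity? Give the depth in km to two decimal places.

1.71 km

Set phi₀ₐ e^(−kₐd) = phi₀ᵦ e^(−kᵦd) ⇒ ln(phi₀ₐ/phi₀ᵦ) = (kₐ − kᵦ)·d
d = ln(0.68/0.5) / (0.53 − 0.35) = 0.3075 / 0.18 = 1.708 km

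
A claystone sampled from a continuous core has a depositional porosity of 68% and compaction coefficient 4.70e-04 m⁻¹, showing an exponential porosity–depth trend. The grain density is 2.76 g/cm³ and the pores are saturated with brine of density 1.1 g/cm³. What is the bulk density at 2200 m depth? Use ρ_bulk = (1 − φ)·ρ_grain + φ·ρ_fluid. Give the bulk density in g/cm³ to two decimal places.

Working in km (1 km = 1000 m; k in km⁻¹ = k in m⁻¹ × 1000):
Porosity at depth: φ = 0.68·exp(−0.47×2.2) = 0.68×0.3556 = 0.2418
Bulk density: ρ_b = (1−φ)ρ_g + φ·ρ_f = 0.7582×2.76 + 0.2418×1.1
       = 2.093 + 0.266 = 2.359 g/cm³

2.36 g/cm³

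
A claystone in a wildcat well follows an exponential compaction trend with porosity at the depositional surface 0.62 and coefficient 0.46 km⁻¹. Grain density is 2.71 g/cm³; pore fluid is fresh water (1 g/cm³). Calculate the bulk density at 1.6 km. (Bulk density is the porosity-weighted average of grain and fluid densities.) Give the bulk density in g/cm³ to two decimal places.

2.20 g/cm³

Porosity at depth: φ = 0.62·exp(−0.46×1.6) = 0.62×0.4790 = 0.2970
Bulk density: ρ_b = (1−φ)ρ_g + φ·ρ_f = 0.7030×2.71 + 0.2970×1
       = 1.905 + 0.297 = 2.202 g/cm³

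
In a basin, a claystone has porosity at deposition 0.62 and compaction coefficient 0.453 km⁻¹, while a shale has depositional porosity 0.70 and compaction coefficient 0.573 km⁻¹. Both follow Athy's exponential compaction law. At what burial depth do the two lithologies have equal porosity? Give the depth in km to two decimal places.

Set phi₀ₐ e^(−cₐz) = phi₀ᵦ e^(−cᵦz) ⇒ ln(phi₀ₐ/phi₀ᵦ) = (cₐ − cᵦ)·z
z = ln(0.62/0.7) / (0.453 − 0.573) = -0.1214 / -0.12 = 1.011 km

1.01 km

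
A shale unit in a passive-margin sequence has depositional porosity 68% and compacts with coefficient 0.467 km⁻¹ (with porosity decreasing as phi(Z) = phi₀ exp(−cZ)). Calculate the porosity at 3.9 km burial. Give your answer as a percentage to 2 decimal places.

11.00%

phi = phi₀·exp(−c·Z) = 0.68 × exp(−0.467 × 3.9) = 0.68 × exp(−1.821)
  = 0.68 × 0.1618 = 0.1100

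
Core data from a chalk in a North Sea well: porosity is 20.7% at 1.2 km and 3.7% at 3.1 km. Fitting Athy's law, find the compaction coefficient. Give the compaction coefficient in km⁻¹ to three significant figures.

0.906 km⁻¹

Athy: φ(d) = φ₀ e^(−βd) ⇒ φ₁/φ₂ = e^{β(d₂−d₁)} ⇒ β = ln(φ₁/φ₂)/(d₂−d₁)
β = ln(0.207/0.037) / (3.1 − 1.2) = ln(5.595) / 1.9 = 1.7218 / 1.9 = 0.9062 km⁻¹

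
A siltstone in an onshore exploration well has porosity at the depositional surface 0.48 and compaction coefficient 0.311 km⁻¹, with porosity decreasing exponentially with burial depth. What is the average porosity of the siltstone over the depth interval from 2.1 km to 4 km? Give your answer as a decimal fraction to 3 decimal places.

⟨φ⟩ = (1/(z₂−z₁)) ∫ φ₀ e^(−cz) dz = φ₀·(e^(−c·z₁) − e^(−c·z₂)) / (c·(z₂−z₁))
e^(−0.311×2.1) = 0.5204; e^(−0.311×4) = 0.2882
⟨φ⟩ = 0.48 × (0.5204 − 0.2882) / (0.311 × 1.9) = 0.48 × 0.3930 = 0.1886

0.189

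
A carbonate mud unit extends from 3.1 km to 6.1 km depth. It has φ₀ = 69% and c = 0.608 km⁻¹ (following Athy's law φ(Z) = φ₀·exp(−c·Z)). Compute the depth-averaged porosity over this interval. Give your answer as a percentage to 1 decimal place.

⟨φ⟩ = (1/(Z₂−Z₁)) ∫ φ₀ e^(−cZ) dZ = φ₀·(e^(−c·Z₁) − e^(−c·Z₂)) / (c·(Z₂−Z₁))
e^(−0.608×3.1) = 0.1519; e^(−0.608×6.1) = 0.0245
⟨φ⟩ = 0.69 × (0.1519 − 0.0245) / (0.608 × 3) = 0.69 × 0.0698 = 0.0482

4.8%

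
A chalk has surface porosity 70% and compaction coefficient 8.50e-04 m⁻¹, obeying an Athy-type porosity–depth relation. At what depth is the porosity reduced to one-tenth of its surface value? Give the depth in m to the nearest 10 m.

Working in km (1 km = 1000 m; c in km⁻¹ = c in m⁻¹ × 1000):
n/n₀ = 1/10 ⇒ exp(−c·z) = 1/10 ⇒ z = ln(10) / c
z = 2.3026 / 0.85 = 2.709 km

2710 m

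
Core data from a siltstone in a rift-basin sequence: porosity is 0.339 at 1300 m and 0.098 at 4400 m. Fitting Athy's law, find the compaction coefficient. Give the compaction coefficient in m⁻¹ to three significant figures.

0.000400 m⁻¹

Working in km (1 km = 1000 m; k in km⁻¹ = k in m⁻¹ × 1000):
Athy: φ(Z) = φ₀ e^(−kZ) ⇒ φ₁/φ₂ = e^{k(Z₂−Z₁)} ⇒ k = ln(φ₁/φ₂)/(Z₂−Z₁)
k = ln(0.339/0.098) / (4.4 − 1.3) = ln(3.459) / 3.1 = 1.2410 / 3.1 = 0.4003 km⁻¹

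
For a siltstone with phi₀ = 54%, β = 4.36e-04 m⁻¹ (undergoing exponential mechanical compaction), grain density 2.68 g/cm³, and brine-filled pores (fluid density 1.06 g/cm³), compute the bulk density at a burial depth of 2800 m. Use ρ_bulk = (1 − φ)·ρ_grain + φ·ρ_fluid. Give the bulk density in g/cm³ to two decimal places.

Working in km (1 km = 1000 m; β in km⁻¹ = β in m⁻¹ × 1000):
Porosity at depth: phi = 0.54·exp(−0.436×2.8) = 0.54×0.2950 = 0.1593
Bulk density: ρ_b = (1−phi)ρ_g + phi·ρ_f = 0.8407×2.68 + 0.1593×1.06
       = 2.253 + 0.169 = 2.422 g/cm³

2.42 g/cm³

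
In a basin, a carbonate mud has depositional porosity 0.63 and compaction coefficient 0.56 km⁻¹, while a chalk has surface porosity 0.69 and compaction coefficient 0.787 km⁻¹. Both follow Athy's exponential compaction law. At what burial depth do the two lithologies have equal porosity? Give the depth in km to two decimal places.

0.40 km

Set φ₀ₐ e^(−cₐZ) = φ₀ᵦ e^(−cᵦZ) ⇒ ln(φ₀ₐ/φ₀ᵦ) = (cₐ − cᵦ)·Z
Z = ln(0.63/0.69) / (0.56 − 0.787) = -0.0910 / -0.227 = 0.401 km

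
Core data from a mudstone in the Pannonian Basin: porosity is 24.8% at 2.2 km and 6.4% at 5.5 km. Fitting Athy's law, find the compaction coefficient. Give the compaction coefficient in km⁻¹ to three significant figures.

Athy: n(d) = n₀ e^(−cd) ⇒ n₁/n₂ = e^{c(d₂−d₁)} ⇒ c = ln(n₁/n₂)/(d₂−d₁)
c = ln(0.248/0.064) / (5.5 − 2.2) = ln(3.875) / 3.3 = 1.3545 / 3.3 = 0.4105 km⁻¹

0.410 km⁻¹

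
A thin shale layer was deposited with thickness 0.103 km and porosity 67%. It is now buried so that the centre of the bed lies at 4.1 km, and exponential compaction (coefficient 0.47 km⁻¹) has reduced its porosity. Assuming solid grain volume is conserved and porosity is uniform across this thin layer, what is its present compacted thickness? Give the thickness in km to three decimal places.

Porosity at 4.1 km: phi = 0.67·exp(−0.47×4.1) = 0.0975
Solid-volume conservation: h(1−phi) = h₀(1−phi₀) ⇒ h = h₀·(1−phi₀)/(1−phi)
h = 0.103 × (1 − 0.67)/(1 − 0.0975) = 0.103 × 0.3657 = 0.0377 km

0.038 km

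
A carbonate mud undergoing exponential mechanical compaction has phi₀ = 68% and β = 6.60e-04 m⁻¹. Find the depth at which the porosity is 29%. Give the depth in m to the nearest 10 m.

1290 m

Working in km (1 km = 1000 m; β in km⁻¹ = β in m⁻¹ × 1000):
Invert Athy's law: Z = ln(phi₀/phi) / β
Z = ln(0.68/0.29) / 0.66 = ln(2.345) / 0.66 = 0.8522 / 0.66 = 1.291 km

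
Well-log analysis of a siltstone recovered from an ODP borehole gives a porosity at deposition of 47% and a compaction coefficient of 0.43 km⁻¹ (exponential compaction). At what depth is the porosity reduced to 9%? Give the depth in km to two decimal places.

3.84 km

Invert Athy's law: Z = ln(φ₀/φ) / β
Z = ln(0.47/0.09) / 0.43 = ln(5.222) / 0.43 = 1.6529 / 0.43 = 3.844 km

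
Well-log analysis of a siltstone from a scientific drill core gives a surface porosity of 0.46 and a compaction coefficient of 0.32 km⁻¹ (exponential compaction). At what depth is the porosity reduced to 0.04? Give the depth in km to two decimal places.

Invert Athy's law: z = ln(phi₀/phi) / β
z = ln(0.46/0.04) / 0.32 = ln(11.5) / 0.32 = 2.4423 / 0.32 = 7.632 km

7.63 km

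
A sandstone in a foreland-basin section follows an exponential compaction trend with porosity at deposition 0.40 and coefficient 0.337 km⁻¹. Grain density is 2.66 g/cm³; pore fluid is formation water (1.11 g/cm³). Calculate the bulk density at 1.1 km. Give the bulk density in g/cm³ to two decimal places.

Porosity at depth: φ = 0.4·exp(−0.337×1.1) = 0.4×0.6903 = 0.2761
Bulk density: ρ_b = (1−φ)ρ_g + φ·ρ_f = 0.7239×2.66 + 0.2761×1.11
       = 1.926 + 0.306 = 2.232 g/cm³

2.23 g/cm³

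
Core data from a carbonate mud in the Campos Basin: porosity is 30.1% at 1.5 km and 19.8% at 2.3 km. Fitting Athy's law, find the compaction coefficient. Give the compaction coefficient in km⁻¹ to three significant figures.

Athy: φ(z) = φ₀ e^(−kz) ⇒ φ₁/φ₂ = e^{k(z₂−z₁)} ⇒ k = ln(φ₁/φ₂)/(z₂−z₁)
k = ln(0.301/0.198) / (2.3 − 1.5) = ln(1.52) / 0.8 = 0.4188 / 0.8 = 0.5236 km⁻¹

0.524 km⁻¹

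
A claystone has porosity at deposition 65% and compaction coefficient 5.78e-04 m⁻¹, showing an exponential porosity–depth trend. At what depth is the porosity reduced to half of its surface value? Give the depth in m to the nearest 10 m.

1200 m

Working in km (1 km = 1000 m; k in km⁻¹ = k in m⁻¹ × 1000):
n/n₀ = 1/2 ⇒ exp(−k·z) = 1/2 ⇒ z = ln(2) / k
z = 0.6931 / 0.578 = 1.199 km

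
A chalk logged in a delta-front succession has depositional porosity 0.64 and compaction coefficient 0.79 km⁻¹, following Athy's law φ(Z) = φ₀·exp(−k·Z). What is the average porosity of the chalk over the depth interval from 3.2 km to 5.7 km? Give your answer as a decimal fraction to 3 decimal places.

⟨φ⟩ = (1/(Z₂−Z₁)) ∫ φ₀ e^(−kZ) dZ = φ₀·(e^(−k·Z₁) − e^(−k·Z₂)) / (k·(Z₂−Z₁))
e^(−0.79×3.2) = 0.0798; e^(−0.79×5.7) = 0.0111
⟨φ⟩ = 0.64 × (0.0798 − 0.0111) / (0.79 × 2.5) = 0.64 × 0.0348 = 0.0223

0.022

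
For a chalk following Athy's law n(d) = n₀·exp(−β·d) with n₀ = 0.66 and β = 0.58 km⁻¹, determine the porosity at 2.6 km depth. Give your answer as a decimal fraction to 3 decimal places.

n = n₀·exp(−β·d) = 0.66 × exp(−0.58 × 2.6) = 0.66 × exp(−1.508)
  = 0.66 × 0.2214 = 0.1461

0.146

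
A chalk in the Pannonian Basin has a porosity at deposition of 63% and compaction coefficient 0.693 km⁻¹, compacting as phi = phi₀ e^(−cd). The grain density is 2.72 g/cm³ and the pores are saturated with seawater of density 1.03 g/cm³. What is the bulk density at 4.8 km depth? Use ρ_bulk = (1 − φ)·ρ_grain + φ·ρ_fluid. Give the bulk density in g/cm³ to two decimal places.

2.68 g/cm³

Porosity at depth: phi = 0.63·exp(−0.693×4.8) = 0.63×0.0359 = 0.0226
Bulk density: ρ_b = (1−phi)ρ_g + phi·ρ_f = 0.9774×2.72 + 0.0226×1.03
       = 2.658 + 0.023 = 2.682 g/cm³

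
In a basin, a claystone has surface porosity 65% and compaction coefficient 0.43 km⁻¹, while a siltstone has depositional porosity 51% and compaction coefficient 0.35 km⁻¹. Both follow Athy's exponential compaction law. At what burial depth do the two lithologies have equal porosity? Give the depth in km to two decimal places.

3.03 km

Set n₀ₐ e^(−kₐd) = n₀ᵦ e^(−kᵦd) ⇒ ln(n₀ₐ/n₀ᵦ) = (kₐ − kᵦ)·d
d = ln(0.65/0.51) / (0.43 − 0.35) = 0.2426 / 0.08 = 3.032 km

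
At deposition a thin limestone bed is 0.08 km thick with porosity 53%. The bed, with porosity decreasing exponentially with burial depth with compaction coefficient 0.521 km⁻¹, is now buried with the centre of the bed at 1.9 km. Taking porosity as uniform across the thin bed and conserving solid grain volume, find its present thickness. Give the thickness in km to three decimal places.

0.047 km

Porosity at 1.9 km: φ = 0.53·exp(−0.521×1.9) = 0.1970
Solid-volume conservation: h(1−φ) = h₀(1−φ₀) ⇒ h = h₀·(1−φ₀)/(1−φ)
h = 0.08 × (1 − 0.53)/(1 − 0.1970) = 0.08 × 0.5853 = 0.0468 km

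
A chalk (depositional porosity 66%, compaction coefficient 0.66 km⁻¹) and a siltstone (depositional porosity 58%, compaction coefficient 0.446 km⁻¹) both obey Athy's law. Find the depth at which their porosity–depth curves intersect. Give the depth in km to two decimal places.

0.60 km

Set n₀ₐ e^(−cₐZ) = n₀ᵦ e^(−cᵦZ) ⇒ ln(n₀ₐ/n₀ᵦ) = (cₐ − cᵦ)·Z
Z = ln(0.66/0.58) / (0.66 − 0.446) = 0.1292 / 0.214 = 0.604 km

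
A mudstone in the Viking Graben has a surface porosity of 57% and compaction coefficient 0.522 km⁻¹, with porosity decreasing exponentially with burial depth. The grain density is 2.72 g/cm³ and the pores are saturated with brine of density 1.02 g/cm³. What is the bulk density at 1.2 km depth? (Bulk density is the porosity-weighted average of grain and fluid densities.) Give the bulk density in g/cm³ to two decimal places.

Porosity at depth: n = 0.57·exp(−0.522×1.2) = 0.57×0.5345 = 0.3047
Bulk density: ρ_b = (1−n)ρ_g + n·ρ_f = 0.6953×2.72 + 0.3047×1.02
       = 1.891 + 0.311 = 2.202 g/cm³

2.20 g/cm³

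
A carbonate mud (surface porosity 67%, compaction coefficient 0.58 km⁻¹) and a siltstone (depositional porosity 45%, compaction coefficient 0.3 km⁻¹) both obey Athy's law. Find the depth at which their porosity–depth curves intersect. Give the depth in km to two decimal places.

Set φ₀ₐ e^(−βₐZ) = φ₀ᵦ e^(−βᵦZ) ⇒ ln(φ₀ₐ/φ₀ᵦ) = (βₐ − βᵦ)·Z
Z = ln(0.67/0.45) / (0.58 − 0.3) = 0.3980 / 0.28 = 1.422 km

1.42 km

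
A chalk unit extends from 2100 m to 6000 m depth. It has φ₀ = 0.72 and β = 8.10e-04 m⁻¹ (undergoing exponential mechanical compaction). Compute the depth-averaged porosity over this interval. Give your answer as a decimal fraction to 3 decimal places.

Working in km (1 km = 1000 m; β in km⁻¹ = β in m⁻¹ × 1000):
⟨φ⟩ = (1/(Z₂−Z₁)) ∫ φ₀ e^(−βZ) dZ = φ₀·(e^(−β·Z₁) − e^(−β·Z₂)) / (β·(Z₂−Z₁))
e^(−0.81×2.1) = 0.1825; e^(−0.81×6) = 0.0078
⟨φ⟩ = 0.72 × (0.1825 − 0.0078) / (0.81 × 3.9) = 0.72 × 0.0553 = 0.0398

0.040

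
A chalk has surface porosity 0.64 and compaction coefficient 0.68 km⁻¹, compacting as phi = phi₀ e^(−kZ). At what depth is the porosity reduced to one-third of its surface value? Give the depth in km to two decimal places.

1.62 km

phi/phi₀ = 1/3 ⇒ exp(−k·Z) = 1/3 ⇒ Z = ln(3) / k
Z = 1.0986 / 0.68 = 1.616 km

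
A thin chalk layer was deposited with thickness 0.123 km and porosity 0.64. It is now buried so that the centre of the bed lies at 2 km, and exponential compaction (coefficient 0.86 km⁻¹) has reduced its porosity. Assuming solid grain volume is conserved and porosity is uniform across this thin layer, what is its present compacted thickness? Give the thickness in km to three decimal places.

0.050 km

Porosity at 2 km: n = 0.64·exp(−0.86×2) = 0.1146
Solid-volume conservation: h(1−n) = h₀(1−n₀) ⇒ h = h₀·(1−n₀)/(1−n)
h = 0.123 × (1 − 0.64)/(1 − 0.1146) = 0.123 × 0.4066 = 0.0500 km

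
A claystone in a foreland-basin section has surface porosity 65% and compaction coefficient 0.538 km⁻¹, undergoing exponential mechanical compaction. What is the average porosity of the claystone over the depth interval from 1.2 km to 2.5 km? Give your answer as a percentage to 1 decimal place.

24.5%

⟨φ⟩ = (1/(d₂−d₁)) ∫ φ₀ e^(−βd) dd = φ₀·(e^(−β·d₁) − e^(−β·d₂)) / (β·(d₂−d₁))
e^(−0.538×1.2) = 0.5243; e^(−0.538×2.5) = 0.2605
⟨φ⟩ = 0.65 × (0.5243 − 0.2605) / (0.538 × 1.3) = 0.65 × 0.3772 = 0.2452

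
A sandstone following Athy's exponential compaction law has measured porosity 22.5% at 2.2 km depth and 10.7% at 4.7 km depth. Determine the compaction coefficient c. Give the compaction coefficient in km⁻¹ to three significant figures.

Athy: φ(Z) = φ₀ e^(−cZ) ⇒ φ₁/φ₂ = e^{c(Z₂−Z₁)} ⇒ c = ln(φ₁/φ₂)/(Z₂−Z₁)
c = ln(0.225/0.107) / (4.7 − 2.2) = ln(2.103) / 2.5 = 0.7433 / 2.5 = 0.2973 km⁻¹

0.297 km⁻¹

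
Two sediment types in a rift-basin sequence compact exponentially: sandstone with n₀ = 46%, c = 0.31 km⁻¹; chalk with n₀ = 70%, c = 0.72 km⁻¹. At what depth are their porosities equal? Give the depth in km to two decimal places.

1.02 km

Set n₀ₐ e^(−cₐZ) = n₀ᵦ e^(−cᵦZ) ⇒ ln(n₀ₐ/n₀ᵦ) = (cₐ − cᵦ)·Z
Z = ln(0.46/0.7) / (0.31 − 0.72) = -0.4199 / -0.41 = 1.024 km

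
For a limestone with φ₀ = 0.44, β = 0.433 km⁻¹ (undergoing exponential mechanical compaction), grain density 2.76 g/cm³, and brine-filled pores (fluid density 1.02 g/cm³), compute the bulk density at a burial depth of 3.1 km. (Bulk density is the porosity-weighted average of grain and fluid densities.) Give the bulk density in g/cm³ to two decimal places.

2.56 g/cm³

Porosity at depth: φ = 0.44·exp(−0.433×3.1) = 0.44×0.2612 = 0.1149
Bulk density: ρ_b = (1−φ)ρ_g + φ·ρ_f = 0.8851×2.76 + 0.1149×1.02
       = 2.443 + 0.117 = 2.560 g/cm³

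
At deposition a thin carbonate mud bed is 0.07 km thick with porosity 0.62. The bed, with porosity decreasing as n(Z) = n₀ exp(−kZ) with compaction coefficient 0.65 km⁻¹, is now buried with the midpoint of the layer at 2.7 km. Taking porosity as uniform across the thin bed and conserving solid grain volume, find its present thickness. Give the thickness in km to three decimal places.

Porosity at 2.7 km: n = 0.62·exp(−0.65×2.7) = 0.1072
Solid-volume conservation: h(1−n) = h₀(1−n₀) ⇒ h = h₀·(1−n₀)/(1−n)
h = 0.07 × (1 − 0.62)/(1 − 0.1072) = 0.07 × 0.4256 = 0.0298 km

0.030 km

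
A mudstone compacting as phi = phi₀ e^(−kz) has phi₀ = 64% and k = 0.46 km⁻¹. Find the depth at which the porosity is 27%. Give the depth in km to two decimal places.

Invert Athy's law: z = ln(phi₀/phi) / k
z = ln(0.64/0.27) / 0.46 = ln(2.37) / 0.46 = 0.8630 / 0.46 = 1.876 km

1.88 km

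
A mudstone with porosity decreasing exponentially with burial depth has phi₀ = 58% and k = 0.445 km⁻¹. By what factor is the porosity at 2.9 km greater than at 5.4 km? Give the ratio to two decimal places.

3.04

phi(d₁)/phi(d₂) = e^(−k·d₁)/e^(−k·d₂) = e^{k(d₂−d₁)}
= exp(0.445 × 2.5) = exp(1.113) = 3.0420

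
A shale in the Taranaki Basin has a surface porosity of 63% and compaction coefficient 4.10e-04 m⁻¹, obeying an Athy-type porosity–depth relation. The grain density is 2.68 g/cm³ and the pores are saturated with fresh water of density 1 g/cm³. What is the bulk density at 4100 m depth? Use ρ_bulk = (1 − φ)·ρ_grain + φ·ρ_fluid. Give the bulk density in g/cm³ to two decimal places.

2.48 g/cm³

Working in km (1 km = 1000 m; k in km⁻¹ = k in m⁻¹ × 1000):
Porosity at depth: n = 0.63·exp(−0.41×4.1) = 0.63×0.1862 = 0.1173
Bulk density: ρ_b = (1−n)ρ_g + n·ρ_f = 0.8827×2.68 + 0.1173×1
       = 2.366 + 0.117 = 2.483 g/cm³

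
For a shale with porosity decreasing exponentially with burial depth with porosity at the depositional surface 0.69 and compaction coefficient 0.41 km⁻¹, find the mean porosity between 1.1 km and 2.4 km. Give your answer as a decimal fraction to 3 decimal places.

0.341

⟨phi⟩ = (1/(z₂−z₁)) ∫ phi₀ e^(−βz) dz = phi₀·(e^(−β·z₁) − e^(−β·z₂)) / (β·(z₂−z₁))
e^(−0.41×1.1) = 0.6370; e^(−0.41×2.4) = 0.3738
⟨phi⟩ = 0.69 × (0.6370 − 0.3738) / (0.41 × 1.3) = 0.69 × 0.4938 = 0.3407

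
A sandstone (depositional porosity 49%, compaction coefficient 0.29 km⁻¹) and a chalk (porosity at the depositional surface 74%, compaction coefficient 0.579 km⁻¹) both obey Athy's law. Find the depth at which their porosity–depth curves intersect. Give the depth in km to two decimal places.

Set phi₀ₐ e^(−kₐd) = phi₀ᵦ e^(−kᵦd) ⇒ ln(phi₀ₐ/phi₀ᵦ) = (kₐ − kᵦ)·d
d = ln(0.49/0.74) / (0.29 − 0.579) = -0.4122 / -0.289 = 1.426 km

1.43 km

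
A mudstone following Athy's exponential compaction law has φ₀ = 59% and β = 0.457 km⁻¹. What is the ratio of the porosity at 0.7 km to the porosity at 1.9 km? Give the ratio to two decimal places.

1.73

φ(Z₁)/φ(Z₂) = e^(−β·Z₁)/e^(−β·Z₂) = e^{β(Z₂−Z₁)}
= exp(0.457 × 1.2) = exp(0.5484) = 1.7305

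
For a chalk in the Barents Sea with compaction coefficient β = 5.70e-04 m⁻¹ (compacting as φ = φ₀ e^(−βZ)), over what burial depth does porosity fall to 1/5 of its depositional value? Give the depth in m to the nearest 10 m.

2820 m

Working in km (1 km = 1000 m; β in km⁻¹ = β in m⁻¹ × 1000):
φ/φ₀ = 1/5 ⇒ exp(−β·Z) = 1/5 ⇒ Z = ln(5) / β
Z = 1.6094 / 0.57 = 2.824 km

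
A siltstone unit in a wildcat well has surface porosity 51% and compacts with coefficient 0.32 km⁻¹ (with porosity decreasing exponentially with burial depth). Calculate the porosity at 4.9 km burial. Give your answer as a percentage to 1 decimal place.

phi = phi₀·exp(−c·Z) = 0.51 × exp(−0.32 × 4.9) = 0.51 × exp(−1.568)
  = 0.51 × 0.2085 = 0.1063

10.6%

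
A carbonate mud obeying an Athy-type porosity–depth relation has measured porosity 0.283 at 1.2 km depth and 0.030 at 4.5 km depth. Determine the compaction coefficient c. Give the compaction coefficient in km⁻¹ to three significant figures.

0.680 km⁻¹

Athy: n(Z) = n₀ e^(−cZ) ⇒ n₁/n₂ = e^{c(Z₂−Z₁)} ⇒ c = ln(n₁/n₂)/(Z₂−Z₁)
c = ln(0.283/0.03) / (4.5 − 1.2) = ln(9.433) / 3.3 = 2.2442 / 3.3 = 0.6801 km⁻¹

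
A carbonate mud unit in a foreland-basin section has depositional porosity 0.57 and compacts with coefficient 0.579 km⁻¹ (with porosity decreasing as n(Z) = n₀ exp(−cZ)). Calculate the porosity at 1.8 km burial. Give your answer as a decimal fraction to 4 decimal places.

n = n₀·exp(−c·Z) = 0.57 × exp(−0.579 × 1.8) = 0.57 × exp(−1.042)
  = 0.57 × 0.3527 = 0.2010

0.2010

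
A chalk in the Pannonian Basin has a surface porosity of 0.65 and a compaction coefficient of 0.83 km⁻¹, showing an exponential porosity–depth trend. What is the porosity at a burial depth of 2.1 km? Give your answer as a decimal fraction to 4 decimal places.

0.1137

phi = phi₀·exp(−β·z) = 0.65 × exp(−0.83 × 2.1) = 0.65 × exp(−1.743)
  = 0.65 × 0.1750 = 0.1137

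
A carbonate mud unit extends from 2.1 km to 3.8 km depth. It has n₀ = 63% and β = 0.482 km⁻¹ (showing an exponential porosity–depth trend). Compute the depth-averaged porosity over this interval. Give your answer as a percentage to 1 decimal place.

15.6%

⟨n⟩ = (1/(z₂−z₁)) ∫ n₀ e^(−βz) dz = n₀·(e^(−β·z₁) − e^(−β·z₂)) / (β·(z₂−z₁))
e^(−0.482×2.1) = 0.3634; e^(−0.482×3.8) = 0.1602
⟨n⟩ = 0.63 × (0.3634 − 0.1602) / (0.482 × 1.7) = 0.63 × 0.2481 = 0.1563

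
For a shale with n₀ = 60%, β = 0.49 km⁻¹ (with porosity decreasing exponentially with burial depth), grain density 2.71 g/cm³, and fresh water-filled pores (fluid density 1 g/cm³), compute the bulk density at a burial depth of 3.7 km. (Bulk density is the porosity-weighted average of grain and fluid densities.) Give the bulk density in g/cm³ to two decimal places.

2.54 g/cm³

Porosity at depth: n = 0.6·exp(−0.49×3.7) = 0.6×0.1632 = 0.0979
Bulk density: ρ_b = (1−n)ρ_g + n·ρ_f = 0.9021×2.71 + 0.0979×1
       = 2.445 + 0.098 = 2.543 g/cm³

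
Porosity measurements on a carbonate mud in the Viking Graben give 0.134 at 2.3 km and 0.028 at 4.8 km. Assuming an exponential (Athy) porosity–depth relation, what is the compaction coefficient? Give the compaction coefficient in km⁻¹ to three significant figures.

0.626 km⁻¹

Athy: n(d) = n₀ e^(−kd) ⇒ n₁/n₂ = e^{k(d₂−d₁)} ⇒ k = ln(n₁/n₂)/(d₂−d₁)
k = ln(0.134/0.028) / (4.8 − 2.3) = ln(4.786) / 2.5 = 1.5656 / 2.5 = 0.6263 km⁻¹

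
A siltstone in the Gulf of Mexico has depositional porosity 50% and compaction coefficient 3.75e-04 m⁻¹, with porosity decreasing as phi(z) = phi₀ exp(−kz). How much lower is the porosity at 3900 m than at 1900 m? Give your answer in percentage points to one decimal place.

Working in km (1 km = 1000 m; k in km⁻¹ = k in m⁻¹ × 1000):
phi(1.9) = 0.5·e^(−0.375×1.9) = 0.2452
phi(3.9) = 0.5·e^(−0.375×3.9) = 0.1158
Δphi = 0.2452 − 0.1158 = 0.1294

12.9 percentage points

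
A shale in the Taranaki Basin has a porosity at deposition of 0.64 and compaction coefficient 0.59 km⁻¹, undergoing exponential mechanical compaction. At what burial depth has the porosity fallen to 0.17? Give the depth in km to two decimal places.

Invert Athy's law: Z = ln(φ₀/φ) / c
Z = ln(0.64/0.17) / 0.59 = ln(3.765) / 0.59 = 1.3257 / 0.59 = 2.247 km

2.25 km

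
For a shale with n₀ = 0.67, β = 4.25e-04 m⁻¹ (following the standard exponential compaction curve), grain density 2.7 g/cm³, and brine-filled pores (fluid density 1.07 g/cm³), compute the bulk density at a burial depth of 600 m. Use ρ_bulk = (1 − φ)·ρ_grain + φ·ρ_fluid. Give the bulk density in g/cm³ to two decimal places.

1.85 g/cm³

Working in km (1 km = 1000 m; β in km⁻¹ = β in m⁻¹ × 1000):
Porosity at depth: n = 0.67·exp(−0.425×0.6) = 0.67×0.7749 = 0.5192
Bulk density: ρ_b = (1−n)ρ_g + n·ρ_f = 0.4808×2.7 + 0.5192×1.07
       = 1.298 + 0.556 = 1.854 g/cm³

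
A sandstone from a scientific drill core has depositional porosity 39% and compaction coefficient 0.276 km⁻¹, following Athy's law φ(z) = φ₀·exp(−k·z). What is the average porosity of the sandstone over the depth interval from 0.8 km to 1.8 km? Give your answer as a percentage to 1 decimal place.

⟨φ⟩ = (1/(z₂−z₁)) ∫ φ₀ e^(−kz) dz = φ₀·(e^(−k·z₁) − e^(−k·z₂)) / (k·(z₂−z₁))
e^(−0.276×0.8) = 0.8019; e^(−0.276×1.8) = 0.6085
⟨φ⟩ = 0.39 × (0.8019 − 0.6085) / (0.276 × 1) = 0.39 × 0.7007 = 0.2733

27.3%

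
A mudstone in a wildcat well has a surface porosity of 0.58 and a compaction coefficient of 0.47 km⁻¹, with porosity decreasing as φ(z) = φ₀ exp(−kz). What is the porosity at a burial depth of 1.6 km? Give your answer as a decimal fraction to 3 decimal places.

0.273

φ = φ₀·exp(−k·z) = 0.58 × exp(−0.47 × 1.6) = 0.58 × exp(−0.752)
  = 0.58 × 0.4714 = 0.2734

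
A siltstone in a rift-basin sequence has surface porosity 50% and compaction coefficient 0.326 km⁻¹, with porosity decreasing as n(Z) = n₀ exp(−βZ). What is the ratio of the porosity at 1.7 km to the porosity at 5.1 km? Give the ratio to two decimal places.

3.03

n(Z₁)/n(Z₂) = e^(−β·Z₁)/e^(−β·Z₂) = e^{β(Z₂−Z₁)}
= exp(0.326 × 3.4) = exp(1.108) = 3.0295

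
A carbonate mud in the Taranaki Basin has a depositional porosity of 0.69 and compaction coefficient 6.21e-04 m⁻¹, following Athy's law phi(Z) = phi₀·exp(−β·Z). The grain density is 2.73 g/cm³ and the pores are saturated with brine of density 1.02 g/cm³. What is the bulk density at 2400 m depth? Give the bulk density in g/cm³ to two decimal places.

2.46 g/cm³

Working in km (1 km = 1000 m; β in km⁻¹ = β in m⁻¹ × 1000):
Porosity at depth: phi = 0.69·exp(−0.621×2.4) = 0.69×0.2253 = 0.1554
Bulk density: ρ_b = (1−phi)ρ_g + phi·ρ_f = 0.8446×2.73 + 0.1554×1.02
       = 2.306 + 0.159 = 2.464 g/cm³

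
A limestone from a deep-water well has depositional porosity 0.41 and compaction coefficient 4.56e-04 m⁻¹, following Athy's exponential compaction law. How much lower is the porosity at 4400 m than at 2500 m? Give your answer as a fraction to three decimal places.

Working in km (1 km = 1000 m; k in km⁻¹ = k in m⁻¹ × 1000):
n(2.5) = 0.41·e^(−0.456×2.5) = 0.1311
n(4.4) = 0.41·e^(−0.456×4.4) = 0.0551
Δn = 0.1311 − 0.0551 = 0.0760

0.076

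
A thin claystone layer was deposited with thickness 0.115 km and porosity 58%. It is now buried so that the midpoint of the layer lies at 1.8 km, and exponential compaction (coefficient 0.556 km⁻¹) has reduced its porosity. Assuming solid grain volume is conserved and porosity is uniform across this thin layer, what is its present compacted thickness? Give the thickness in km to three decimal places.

Porosity at 1.8 km: n = 0.58·exp(−0.556×1.8) = 0.2132
Solid-volume conservation: h(1−n) = h₀(1−n₀) ⇒ h = h₀·(1−n₀)/(1−n)
h = 0.115 × (1 − 0.58)/(1 − 0.2132) = 0.115 × 0.5338 = 0.0614 km

0.061 km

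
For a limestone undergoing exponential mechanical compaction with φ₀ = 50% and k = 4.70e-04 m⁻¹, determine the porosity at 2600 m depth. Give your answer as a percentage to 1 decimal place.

Working in km (1 km = 1000 m; k in km⁻¹ = k in m⁻¹ × 1000):
φ = φ₀·exp(−k·d) = 0.5 × exp(−0.47 × 2.6) = 0.5 × exp(−1.222)
  = 0.5 × 0.2946 = 0.1473

14.7%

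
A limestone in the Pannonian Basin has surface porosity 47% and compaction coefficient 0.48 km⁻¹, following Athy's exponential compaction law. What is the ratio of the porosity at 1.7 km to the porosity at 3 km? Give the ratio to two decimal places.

φ(Z₁)/φ(Z₂) = e^(−β·Z₁)/e^(−β·Z₂) = e^{β(Z₂−Z₁)}
= exp(0.48 × 1.3) = exp(0.624) = 1.8664

1.87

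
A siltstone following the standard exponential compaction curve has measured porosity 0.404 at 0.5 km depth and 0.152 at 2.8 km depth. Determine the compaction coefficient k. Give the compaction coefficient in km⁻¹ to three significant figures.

Athy: phi(Z) = phi₀ e^(−kZ) ⇒ phi₁/phi₂ = e^{k(Z₂−Z₁)} ⇒ k = ln(phi₁/phi₂)/(Z₂−Z₁)
k = ln(0.404/0.152) / (2.8 − 0.5) = ln(2.658) / 2.3 = 0.9775 / 2.3 = 0.425 km⁻¹

0.425 km⁻¹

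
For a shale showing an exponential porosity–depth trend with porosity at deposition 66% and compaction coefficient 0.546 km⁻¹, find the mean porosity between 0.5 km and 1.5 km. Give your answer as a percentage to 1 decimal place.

⟨φ⟩ = (1/(d₂−d₁)) ∫ φ₀ e^(−kd) dd = φ₀·(e^(−k·d₁) − e^(−k·d₂)) / (k·(d₂−d₁))
e^(−0.546×0.5) = 0.7611; e^(−0.546×1.5) = 0.4409
⟨φ⟩ = 0.66 × (0.7611 − 0.4409) / (0.546 × 1) = 0.66 × 0.5865 = 0.3871

38.7%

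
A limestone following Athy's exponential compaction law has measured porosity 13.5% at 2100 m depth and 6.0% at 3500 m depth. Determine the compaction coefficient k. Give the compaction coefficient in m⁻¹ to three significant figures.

0.000579 m⁻¹

Working in km (1 km = 1000 m; k in km⁻¹ = k in m⁻¹ × 1000):
Athy: φ(Z) = φ₀ e^(−kZ) ⇒ φ₁/φ₂ = e^{k(Z₂−Z₁)} ⇒ k = ln(φ₁/φ₂)/(Z₂−Z₁)
k = ln(0.135/0.06) / (3.5 − 2.1) = ln(2.25) / 1.4 = 0.8109 / 1.4 = 0.5792 km⁻¹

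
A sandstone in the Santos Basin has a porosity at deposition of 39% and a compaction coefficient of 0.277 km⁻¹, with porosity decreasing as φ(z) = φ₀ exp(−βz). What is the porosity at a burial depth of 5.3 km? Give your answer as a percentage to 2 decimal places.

8.98%

φ = φ₀·exp(−β·z) = 0.39 × exp(−0.277 × 5.3) = 0.39 × exp(−1.468)
  = 0.39 × 0.2304 = 0.0898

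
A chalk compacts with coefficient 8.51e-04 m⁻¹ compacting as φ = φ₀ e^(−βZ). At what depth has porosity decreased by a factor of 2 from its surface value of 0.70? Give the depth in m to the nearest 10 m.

810 m

Working in km (1 km = 1000 m; β in km⁻¹ = β in m⁻¹ × 1000):
φ/φ₀ = 1/2 ⇒ exp(−β·Z) = 1/2 ⇒ Z = ln(2) / β
Z = 0.6931 / 0.851 = 0.815 km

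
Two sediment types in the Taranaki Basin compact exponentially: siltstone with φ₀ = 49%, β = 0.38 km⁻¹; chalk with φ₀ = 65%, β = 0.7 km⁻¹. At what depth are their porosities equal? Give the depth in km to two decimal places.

Set φ₀ₐ e^(−βₐz) = φ₀ᵦ e^(−βᵦz) ⇒ ln(φ₀ₐ/φ₀ᵦ) = (βₐ − βᵦ)·z
z = ln(0.49/0.65) / (0.38 − 0.7) = -0.2826 / -0.32 = 0.883 km

0.88 km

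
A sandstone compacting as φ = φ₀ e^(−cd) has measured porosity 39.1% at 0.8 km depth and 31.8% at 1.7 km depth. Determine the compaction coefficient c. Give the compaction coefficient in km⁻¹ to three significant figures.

0.230 km⁻¹

Athy: φ(d) = φ₀ e^(−cd) ⇒ φ₁/φ₂ = e^{c(d₂−d₁)} ⇒ c = ln(φ₁/φ₂)/(d₂−d₁)
c = ln(0.391/0.318) / (1.7 − 0.8) = ln(1.23) / 0.9 = 0.2067 / 0.9 = 0.2296 km⁻¹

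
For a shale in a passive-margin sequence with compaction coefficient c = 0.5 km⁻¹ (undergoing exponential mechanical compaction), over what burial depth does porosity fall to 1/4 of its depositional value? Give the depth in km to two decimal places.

2.77 km

phi/phi₀ = 1/4 ⇒ exp(−c·Z) = 1/4 ⇒ Z = ln(4) / c
Z = 1.3863 / 0.5 = 2.773 km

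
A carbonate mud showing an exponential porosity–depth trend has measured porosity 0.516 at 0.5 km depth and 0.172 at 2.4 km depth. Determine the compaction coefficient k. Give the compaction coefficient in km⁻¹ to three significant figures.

0.578 km⁻¹

Athy: φ(d) = φ₀ e^(−kd) ⇒ φ₁/φ₂ = e^{k(d₂−d₁)} ⇒ k = ln(φ₁/φ₂)/(d₂−d₁)
k = ln(0.516/0.172) / (2.4 − 0.5) = ln(3) / 1.9 = 1.0986 / 1.9 = 0.5782 km⁻¹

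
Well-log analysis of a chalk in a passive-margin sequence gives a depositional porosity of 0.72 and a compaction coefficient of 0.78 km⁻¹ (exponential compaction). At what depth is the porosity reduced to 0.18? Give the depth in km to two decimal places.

1.78 km

Invert Athy's law: Z = ln(phi₀/phi) / k
Z = ln(0.72/0.18) / 0.78 = ln(4) / 0.78 = 1.3863 / 0.78 = 1.777 km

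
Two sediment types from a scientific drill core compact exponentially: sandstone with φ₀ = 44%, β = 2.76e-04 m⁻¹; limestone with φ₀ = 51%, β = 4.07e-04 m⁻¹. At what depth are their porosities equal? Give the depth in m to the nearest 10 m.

1130 m

Working in km (1 km = 1000 m; β in km⁻¹ = β in m⁻¹ × 1000):
Set φ₀ₐ e^(−βₐZ) = φ₀ᵦ e^(−βᵦZ) ⇒ ln(φ₀ₐ/φ₀ᵦ) = (βₐ − βᵦ)·Z
Z = ln(0.44/0.51) / (0.276 − 0.407) = -0.1476 / -0.131 = 1.127 km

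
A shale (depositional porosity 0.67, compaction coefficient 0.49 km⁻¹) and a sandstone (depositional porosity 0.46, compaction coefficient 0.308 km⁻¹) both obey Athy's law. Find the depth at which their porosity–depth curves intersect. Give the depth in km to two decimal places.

Set phi₀ₐ e^(−cₐz) = phi₀ᵦ e^(−cᵦz) ⇒ ln(phi₀ₐ/phi₀ᵦ) = (cₐ − cᵦ)·z
z = ln(0.67/0.46) / (0.49 − 0.308) = 0.3761 / 0.182 = 2.066 km

2.07 km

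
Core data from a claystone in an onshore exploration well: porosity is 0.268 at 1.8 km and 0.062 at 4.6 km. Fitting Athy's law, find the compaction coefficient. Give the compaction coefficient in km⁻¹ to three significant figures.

0.523 km⁻¹

Athy: phi(z) = phi₀ e^(−cz) ⇒ phi₁/phi₂ = e^{c(z₂−z₁)} ⇒ c = ln(phi₁/phi₂)/(z₂−z₁)
c = ln(0.268/0.062) / (4.6 − 1.8) = ln(4.323) / 2.8 = 1.4639 / 2.8 = 0.5228 km⁻¹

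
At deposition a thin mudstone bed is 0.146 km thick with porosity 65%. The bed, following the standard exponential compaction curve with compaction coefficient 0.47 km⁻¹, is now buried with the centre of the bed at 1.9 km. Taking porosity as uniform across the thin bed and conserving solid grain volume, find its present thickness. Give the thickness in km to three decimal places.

0.070 km

Porosity at 1.9 km: n = 0.65·exp(−0.47×1.9) = 0.2661
Solid-volume conservation: h(1−n) = h₀(1−n₀) ⇒ h = h₀·(1−n₀)/(1−n)
h = 0.146 × (1 − 0.65)/(1 − 0.2661) = 0.146 × 0.4769 = 0.0696 km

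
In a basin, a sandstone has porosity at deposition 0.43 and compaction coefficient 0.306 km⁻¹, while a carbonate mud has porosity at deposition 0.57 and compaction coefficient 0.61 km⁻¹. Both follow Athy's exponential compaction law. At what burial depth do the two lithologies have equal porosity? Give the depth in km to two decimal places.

Set n₀ₐ e^(−cₐz) = n₀ᵦ e^(−cᵦz) ⇒ ln(n₀ₐ/n₀ᵦ) = (cₐ − cᵦ)·z
z = ln(0.43/0.57) / (0.306 − 0.61) = -0.2819 / -0.304 = 0.927 km

0.93 km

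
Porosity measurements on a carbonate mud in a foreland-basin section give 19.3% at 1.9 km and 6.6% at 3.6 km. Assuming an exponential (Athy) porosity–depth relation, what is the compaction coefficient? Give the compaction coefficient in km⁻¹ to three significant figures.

0.631 km⁻¹

Athy: n(d) = n₀ e^(−cd) ⇒ n₁/n₂ = e^{c(d₂−d₁)} ⇒ c = ln(n₁/n₂)/(d₂−d₁)
c = ln(0.193/0.066) / (3.6 − 1.9) = ln(2.924) / 1.7 = 1.0730 / 1.7 = 0.6312 km⁻¹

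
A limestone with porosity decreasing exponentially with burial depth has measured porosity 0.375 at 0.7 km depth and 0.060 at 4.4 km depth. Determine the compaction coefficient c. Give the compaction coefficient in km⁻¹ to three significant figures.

Athy: φ(d) = φ₀ e^(−cd) ⇒ φ₁/φ₂ = e^{c(d₂−d₁)} ⇒ c = ln(φ₁/φ₂)/(d₂−d₁)
c = ln(0.375/0.06) / (4.4 − 0.7) = ln(6.25) / 3.7 = 1.8326 / 3.7 = 0.4953 km⁻¹

0.495 km⁻¹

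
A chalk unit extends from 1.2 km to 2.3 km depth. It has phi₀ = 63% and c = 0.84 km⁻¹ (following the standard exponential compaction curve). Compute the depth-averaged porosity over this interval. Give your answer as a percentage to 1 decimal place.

⟨phi⟩ = (1/(d₂−d₁)) ∫ phi₀ e^(−cd) dd = phi₀·(e^(−c·d₁) − e^(−c·d₂)) / (c·(d₂−d₁))
e^(−0.84×1.2) = 0.3649; e^(−0.84×2.3) = 0.1449
⟨phi⟩ = 0.63 × (0.3649 − 0.1449) / (0.84 × 1.1) = 0.63 × 0.2382 = 0.1501

15.0%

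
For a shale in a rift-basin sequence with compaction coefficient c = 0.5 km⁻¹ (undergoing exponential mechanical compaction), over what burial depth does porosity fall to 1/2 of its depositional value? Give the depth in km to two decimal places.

1.39 km

n/n₀ = 1/2 ⇒ exp(−c·z) = 1/2 ⇒ z = ln(2) / c
z = 0.6931 / 0.5 = 1.386 km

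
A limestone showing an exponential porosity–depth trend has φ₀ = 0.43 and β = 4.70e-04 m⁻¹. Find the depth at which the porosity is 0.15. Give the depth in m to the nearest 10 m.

Working in km (1 km = 1000 m; β in km⁻¹ = β in m⁻¹ × 1000):
Invert Athy's law: z = ln(φ₀/φ) / β
z = ln(0.43/0.15) / 0.47 = ln(2.867) / 0.47 = 1.0531 / 0.47 = 2.241 km

2240 m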